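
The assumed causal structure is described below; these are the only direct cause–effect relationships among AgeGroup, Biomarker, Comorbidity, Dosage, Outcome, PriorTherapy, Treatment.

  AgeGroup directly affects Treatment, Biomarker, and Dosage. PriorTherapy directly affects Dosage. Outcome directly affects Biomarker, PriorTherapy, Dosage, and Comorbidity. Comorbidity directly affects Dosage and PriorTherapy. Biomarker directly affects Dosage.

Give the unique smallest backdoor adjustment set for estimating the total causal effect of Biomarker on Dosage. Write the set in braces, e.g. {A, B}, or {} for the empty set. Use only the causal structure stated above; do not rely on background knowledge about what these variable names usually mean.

Variables eligible for adjustment (non-descendants of Biomarker, excluding Biomarker and Dosage): {AgeGroup, Comorbidity, Outcome, PriorTherapy, Treatment}.
Backdoor paths from Biomarker to Dosage:
  P1: Biomarker <- Outcome -> Comorbidity -> PriorTherapy -> Dosage
  P2: Biomarker <- Outcome -> Comorbidity -> Dosage
  P3: Biomarker <- Outcome -> PriorTherapy <- Comorbidity -> Dosage
  P4: Biomarker <- Outcome -> PriorTherapy -> Dosage
  P5: Biomarker <- Outcome -> Dosage
  P6: Biomarker <- AgeGroup -> Dosage
The empty set is not sufficient: P1 (Biomarker <- Outcome -> Comorbidity -> PriorTherapy -> Dosage) has no collider blocking it and no conditioned non-collider, so it is open.
Try {AgeGroup, Outcome}:
  P1: blocked at fork node Outcome ∈ conditioning set.
  P2: blocked at fork node Outcome ∈ conditioning set.
  P3: blocked at fork node Outcome ∈ conditioning set.
  P4: blocked at fork node Outcome ∈ conditioning set.
  P5: blocked at fork node Outcome ∈ conditioning set.
  P6: blocked at fork node AgeGroup ∈ conditioning set.
{AgeGroup, Outcome} contains no descendant of Biomarker and blocks every backdoor path.
Every element of {AgeGroup, Outcome} is needed (dropping AgeGroup leaves P6 open; dropping Outcome leaves P1 open), so no proper subset is valid.
Among all size-2 subsets of the eligible variables, only {AgeGroup, Outcome} blocks every backdoor path, so it is the unique smallest valid adjustment set.

{AgeGroup, Outcome}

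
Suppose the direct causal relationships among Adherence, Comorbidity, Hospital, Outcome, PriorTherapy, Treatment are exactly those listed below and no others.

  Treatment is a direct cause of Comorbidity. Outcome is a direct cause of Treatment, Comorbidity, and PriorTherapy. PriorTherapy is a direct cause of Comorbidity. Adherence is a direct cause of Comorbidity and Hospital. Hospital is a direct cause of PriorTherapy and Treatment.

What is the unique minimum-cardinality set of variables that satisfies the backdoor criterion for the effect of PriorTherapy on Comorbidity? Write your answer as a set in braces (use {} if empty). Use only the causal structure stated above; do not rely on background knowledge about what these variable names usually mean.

Variables eligible for adjustment (non-descendants of PriorTherapy, excluding PriorTherapy and Comorbidity): {Adherence, Hospital, Outcome, Treatment}.
Backdoor paths from PriorTherapy to Comorbidity:
  P1: PriorTherapy <- Outcome -> Treatment <- Hospital <- Adherence -> Comorbidity
  P2: PriorTherapy <- Outcome -> Treatment -> Comorbidity
  P3: PriorTherapy <- Outcome -> Comorbidity
  P4: PriorTherapy <- Hospital <- Adherence -> Comorbidity
  P5: PriorTherapy <- Hospital -> Treatment <- Outcome -> Comorbidity
  P6: PriorTherapy <- Hospital -> Treatment -> Comorbidity
The empty set is not sufficient: P2 (PriorTherapy <- Outcome -> Treatment -> Comorbidity) has no collider blocking it and no conditioned non-collider, so it is open.
Try {Hospital, Outcome}:
  P1: blocked at fork node Outcome ∈ conditioning set.
  P2: blocked at fork node Outcome ∈ conditioning set.
  P3: blocked at fork node Outcome ∈ conditioning set.
  P4: blocked at chain node Hospital ∈ conditioning set.
  P5: blocked at fork node Hospital ∈ conditioning set.
  P6: blocked at fork node Hospital ∈ conditioning set.
{Hospital, Outcome} contains no descendant of PriorTherapy and blocks every backdoor path.
Every element of {Hospital, Outcome} is needed (dropping Hospital leaves P4 open; dropping Outcome leaves P2 open), so no proper subset is valid.
Among all size-2 subsets of the eligible variables, only {Hospital, Outcome} blocks every backdoor path, so it is the unique smallest valid adjustment set.

{Hospital, Outcome}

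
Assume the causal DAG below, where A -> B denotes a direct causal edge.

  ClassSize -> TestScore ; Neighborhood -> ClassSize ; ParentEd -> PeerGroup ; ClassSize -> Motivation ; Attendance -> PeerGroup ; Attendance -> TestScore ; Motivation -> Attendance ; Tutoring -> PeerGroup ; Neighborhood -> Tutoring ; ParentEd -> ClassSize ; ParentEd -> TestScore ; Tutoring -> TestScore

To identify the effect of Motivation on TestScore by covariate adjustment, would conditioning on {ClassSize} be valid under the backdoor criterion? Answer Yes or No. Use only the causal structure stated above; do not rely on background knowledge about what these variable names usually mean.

Backdoor paths from Motivation to TestScore (paths whose first edge points into Motivation):
  P1: Motivation <- ClassSize <- Neighborhood -> Tutoring -> PeerGroup <- ParentEd -> TestScore
  P2: Motivation <- ClassSize <- Neighborhood -> Tutoring -> PeerGroup <- Attendance -> TestScore
  P3: Motivation <- ClassSize <- Neighborhood -> Tutoring -> TestScore
  P4: Motivation <- ClassSize <- ParentEd -> PeerGroup <- Tutoring -> TestScore
  P5: Motivation <- ClassSize <- ParentEd -> PeerGroup <- Attendance -> TestScore
  P6: Motivation <- ClassSize <- ParentEd -> TestScore
  P7: Motivation <- ClassSize -> TestScore
Condition 1 (no descendant of Motivation in the set): holds — descendants of Motivation are {Attendance, PeerGroup, TestScore}; none are in {ClassSize}.
Condition 2 (every backdoor path blocked by {ClassSize}):
  P1: blocked at chain node ClassSize ∈ conditioning set.
  P2: blocked at chain node ClassSize ∈ conditioning set.
  P3: blocked at chain node ClassSize ∈ conditioning set.
  P4: blocked at chain node ClassSize ∈ conditioning set.
  P5: blocked at chain node ClassSize ∈ conditioning set.
  P6: blocked at chain node ClassSize ∈ conditioning set.
  P7: blocked at fork node ClassSize ∈ conditioning set.
{ClassSize} satisfies the backdoor criterion.

Yes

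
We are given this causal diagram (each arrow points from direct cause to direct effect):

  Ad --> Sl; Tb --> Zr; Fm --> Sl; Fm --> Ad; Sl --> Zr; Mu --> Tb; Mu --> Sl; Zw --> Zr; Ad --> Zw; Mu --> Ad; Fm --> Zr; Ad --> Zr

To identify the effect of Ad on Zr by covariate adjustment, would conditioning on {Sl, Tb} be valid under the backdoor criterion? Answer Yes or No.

No

Backdoor paths from Ad to Zr (paths whose first edge points into Ad):
  P1: Ad <- Fm -> Sl <- Mu -> Tb -> Zr
  P2: Ad <- Fm -> Sl -> Zr
  P3: Ad <- Fm -> Zr
  P4: Ad <- Mu -> Tb -> Zr
  P5: Ad <- Mu -> Sl <- Fm -> Zr
  P6: Ad <- Mu -> Sl -> Zr
Condition 1 (no descendant of Ad in the set): FAILS — Sl is a descendant of Ad.
Condition 2 (every backdoor path blocked by {Sl, Tb}):
  P1: blocked at chain node Tb ∈ conditioning set.
  P2: blocked at chain node Sl ∈ conditioning set.
  P3: open — no interior node is in the conditioning set.
  P4: blocked at chain node Tb ∈ conditioning set.
  P5: open — collider(s) Sl are conditioned on (or have a conditioned descendant) and no non-collider on the path is in the set.
  P6: blocked at chain node Sl ∈ conditioning set.
{Sl, Tb} does not satisfy the backdoor criterion.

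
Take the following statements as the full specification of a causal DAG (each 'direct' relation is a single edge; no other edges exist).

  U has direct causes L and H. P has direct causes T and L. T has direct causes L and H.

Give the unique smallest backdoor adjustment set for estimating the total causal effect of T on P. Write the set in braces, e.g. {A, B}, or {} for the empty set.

{L}

Variables eligible for adjustment (non-descendants of T, excluding T and P): {H, L, U}.
Backdoor paths from T to P:
  P1: T <- H -> U <- L -> P
  P2: T <- L -> P
The empty set is not sufficient: P2 (T <- L -> P) has no collider blocking it and no conditioned non-collider, so it is open.
Try {L}:
  P1: blocked at collider U (neither it nor any descendant is in the conditioning set).
  P2: blocked at fork node L ∈ conditioning set.
{L} contains no descendant of T and blocks every backdoor path.
No other singleton works — e.g. {H} leaves P2 open — so {L} is the unique smallest valid adjustment set.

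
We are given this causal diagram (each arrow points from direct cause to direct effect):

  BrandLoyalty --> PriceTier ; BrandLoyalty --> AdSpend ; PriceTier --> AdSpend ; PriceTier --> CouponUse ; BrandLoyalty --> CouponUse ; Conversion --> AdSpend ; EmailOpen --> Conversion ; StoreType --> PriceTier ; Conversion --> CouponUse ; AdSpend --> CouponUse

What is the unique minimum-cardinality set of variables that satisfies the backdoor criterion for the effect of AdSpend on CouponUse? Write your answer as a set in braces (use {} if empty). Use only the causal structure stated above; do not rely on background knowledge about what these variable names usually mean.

{BrandLoyalty, Conversion, PriceTier}

Variables eligible for adjustment (non-descendants of AdSpend, excluding AdSpend and CouponUse): {BrandLoyalty, Conversion, EmailOpen, PriceTier, StoreType}.
Backdoor paths from AdSpend to CouponUse:
  P1: AdSpend <- Conversion -> CouponUse
  P2: AdSpend <- BrandLoyalty -> PriceTier -> CouponUse
  P3: AdSpend <- BrandLoyalty -> CouponUse
  P4: AdSpend <- PriceTier <- BrandLoyalty -> CouponUse
  P5: AdSpend <- PriceTier -> CouponUse
The empty set is not sufficient: P1 (AdSpend <- Conversion -> CouponUse) has no collider blocking it and no conditioned non-collider, so it is open.
Try {BrandLoyalty, Conversion, PriceTier}:
  P1: blocked at fork node Conversion ∈ conditioning set.
  P2: blocked at fork node BrandLoyalty ∈ conditioning set.
  P3: blocked at fork node BrandLoyalty ∈ conditioning set.
  P4: blocked at chain node PriceTier ∈ conditioning set.
  P5: blocked at fork node PriceTier ∈ conditioning set.
{BrandLoyalty, Conversion, PriceTier} contains no descendant of AdSpend and blocks every backdoor path.
Every element of {BrandLoyalty, Conversion, PriceTier} is needed (dropping BrandLoyalty leaves P3 open; dropping Conversion leaves P1 open; dropping PriceTier leaves P5 open), so no proper subset is valid.
Among all size-3 subsets of the eligible variables, only {BrandLoyalty, Conversion, PriceTier} blocks every backdoor path, so it is the unique smallest valid adjustment set.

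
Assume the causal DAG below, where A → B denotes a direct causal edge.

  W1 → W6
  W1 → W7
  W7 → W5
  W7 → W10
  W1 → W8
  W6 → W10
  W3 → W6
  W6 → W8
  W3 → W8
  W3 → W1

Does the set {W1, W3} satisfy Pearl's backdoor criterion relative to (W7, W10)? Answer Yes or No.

Backdoor paths from W7 to W10 (paths whose first edge points into W7):
  P1: W7 <- W1 <- W3 -> W6 -> W10
  P2: W7 <- W1 <- W3 -> W8 <- W6 -> W10
  P3: W7 <- W1 -> W6 -> W10
  P4: W7 <- W1 -> W8 <- W3 -> W6 -> W10
  P5: W7 <- W1 -> W8 <- W6 -> W10
Condition 1 (no descendant of W7 in the set): holds — descendants of W7 are {W10, W5}; none are in {W1, W3}.
Condition 2 (every backdoor path blocked by {W1, W3}):
  P1: blocked at chain node W1 ∈ conditioning set.
  P2: blocked at chain node W1 ∈ conditioning set.
  P3: blocked at fork node W1 ∈ conditioning set.
  P4: blocked at fork node W1 ∈ conditioning set.
  P5: blocked at fork node W1 ∈ conditioning set.
{W1, W3} satisfies the backdoor criterion.

Yes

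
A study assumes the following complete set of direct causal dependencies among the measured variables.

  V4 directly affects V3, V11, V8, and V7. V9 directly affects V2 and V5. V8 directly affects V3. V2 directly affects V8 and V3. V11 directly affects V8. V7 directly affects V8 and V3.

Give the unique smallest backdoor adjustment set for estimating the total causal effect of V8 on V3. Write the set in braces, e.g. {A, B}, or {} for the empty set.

Variables eligible for adjustment (non-descendants of V8, excluding V8 and V3): {V11, V2, V4, V5, V7, V9}.
Backdoor paths from V8 to V3:
  P1: V8 <- V4 -> V7 -> V3
  P2: V8 <- V4 -> V3
  P3: V8 <- V11 <- V4 -> V7 -> V3
  P4: V8 <- V11 <- V4 -> V3
  P5: V8 <- V7 <- V4 -> V3
  P6: V8 <- V7 -> V3
  P7: V8 <- V2 -> V3
The empty set is not sufficient: P1 (V8 <- V4 -> V7 -> V3) has no collider blocking it and no conditioned non-collider, so it is open.
Try {V2, V4, V7}:
  P1: blocked at fork node V4 ∈ conditioning set.
  P2: blocked at fork node V4 ∈ conditioning set.
  P3: blocked at fork node V4 ∈ conditioning set.
  P4: blocked at fork node V4 ∈ conditioning set.
  P5: blocked at chain node V7 ∈ conditioning set.
  P6: blocked at fork node V7 ∈ conditioning set.
  P7: blocked at fork node V2 ∈ conditioning set.
{V2, V4, V7} contains no descendant of V8 and blocks every backdoor path.
Every element of {V2, V4, V7} is needed (dropping V2 leaves P7 open; dropping V4 leaves P2 open; dropping V7 leaves P6 open), so no proper subset is valid.
Among all size-3 subsets of the eligible variables, only {V2, V4, V7} blocks every backdoor path, so it is the unique smallest valid adjustment set.

{V2, V4, V7}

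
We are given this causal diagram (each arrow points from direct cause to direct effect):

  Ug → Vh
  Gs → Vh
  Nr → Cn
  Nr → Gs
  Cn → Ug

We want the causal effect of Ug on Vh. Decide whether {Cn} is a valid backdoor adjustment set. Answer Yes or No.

Yes

Backdoor paths from Ug to Vh (paths whose first edge points into Ug):
  P1: Ug <- Cn <- Nr -> Gs -> Vh
Condition 1 (no descendant of Ug in the set): holds — descendants of Ug are {Vh}; none are in {Cn}.
Condition 2 (every backdoor path blocked by {Cn}):
  P1: blocked at chain node Cn ∈ conditioning set.
{Cn} satisfies the backdoor criterion.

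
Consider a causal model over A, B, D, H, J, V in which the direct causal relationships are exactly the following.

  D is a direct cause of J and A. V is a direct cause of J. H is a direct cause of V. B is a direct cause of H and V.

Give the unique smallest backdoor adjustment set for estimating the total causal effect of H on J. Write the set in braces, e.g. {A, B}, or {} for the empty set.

Variables eligible for adjustment (non-descendants of H, excluding H and J): {A, B, D}.
Backdoor paths from H to J:
  P1: H <- B -> V -> J
The empty set is not sufficient: P1 (H <- B -> V -> J) has no collider blocking it and no conditioned non-collider, so it is open.
Try {B}:
  P1: blocked at fork node B ∈ conditioning set.
{B} contains no descendant of H and blocks every backdoor path.
No other singleton works — e.g. {D} leaves P1 open — so {B} is the unique smallest valid adjustment set.

{B}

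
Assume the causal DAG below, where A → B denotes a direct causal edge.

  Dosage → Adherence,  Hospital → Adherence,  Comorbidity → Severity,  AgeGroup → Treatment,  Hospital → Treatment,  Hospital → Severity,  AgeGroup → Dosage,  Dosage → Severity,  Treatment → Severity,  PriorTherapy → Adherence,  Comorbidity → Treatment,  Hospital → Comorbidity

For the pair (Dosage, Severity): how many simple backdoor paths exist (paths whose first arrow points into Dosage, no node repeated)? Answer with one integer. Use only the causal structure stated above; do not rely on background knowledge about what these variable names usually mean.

A backdoor path from Dosage to Severity is any simple undirected path whose first edge points into Dosage (i.e. leaves Dosage via a parent).
Parents of Dosage: {AgeGroup}.
Enumerating:
  P1: Dosage <- AgeGroup -> Treatment <- Hospital -> Comorbidity -> Severity
  P2: Dosage <- AgeGroup -> Treatment <- Hospital -> Severity
  P3: Dosage <- AgeGroup -> Treatment <- Comorbidity <- Hospital -> Severity
  P4: Dosage <- AgeGroup -> Treatment <- Comorbidity -> Severity
  P5: Dosage <- AgeGroup -> Treatment -> Severity
That exhausts the simple backdoor paths. Count: 5.

5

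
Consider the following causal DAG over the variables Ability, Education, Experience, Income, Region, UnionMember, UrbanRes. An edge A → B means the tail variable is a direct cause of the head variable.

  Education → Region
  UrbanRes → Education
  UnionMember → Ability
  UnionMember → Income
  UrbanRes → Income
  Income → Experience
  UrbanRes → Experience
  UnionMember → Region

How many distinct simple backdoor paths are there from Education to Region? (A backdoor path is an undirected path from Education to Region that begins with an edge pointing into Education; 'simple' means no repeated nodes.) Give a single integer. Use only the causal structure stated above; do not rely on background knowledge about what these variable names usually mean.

A backdoor path from Education to Region is any simple undirected path whose first edge points into Education (i.e. leaves Education via a parent).
Parents of Education: {UrbanRes}.
Enumerating:
  P1: Education <- UrbanRes -> Income <- UnionMember -> Region
  P2: Education <- UrbanRes -> Experience <- Income <- UnionMember -> Region
That exhausts the simple backdoor paths. Count: 2.

2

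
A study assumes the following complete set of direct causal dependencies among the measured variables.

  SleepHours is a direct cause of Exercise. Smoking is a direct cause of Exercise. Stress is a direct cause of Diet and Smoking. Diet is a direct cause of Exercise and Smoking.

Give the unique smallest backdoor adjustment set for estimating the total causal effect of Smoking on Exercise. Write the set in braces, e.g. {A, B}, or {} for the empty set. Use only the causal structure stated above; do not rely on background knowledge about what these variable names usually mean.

Variables eligible for adjustment (non-descendants of Smoking, excluding Smoking and Exercise): {Diet, SleepHours, Stress}.
Backdoor paths from Smoking to Exercise:
  P1: Smoking <- Stress -> Diet -> Exercise
  P2: Smoking <- Diet -> Exercise
The empty set is not sufficient: P1 (Smoking <- Stress -> Diet -> Exercise) has no collider blocking it and no conditioned non-collider, so it is open.
Try {Diet}:
  P1: blocked at chain node Diet ∈ conditioning set.
  P2: blocked at fork node Diet ∈ conditioning set.
{Diet} contains no descendant of Smoking and blocks every backdoor path.
No other singleton works — e.g. {Stress} leaves P2 open — so {Diet} is the unique smallest valid adjustment set.

{Diet}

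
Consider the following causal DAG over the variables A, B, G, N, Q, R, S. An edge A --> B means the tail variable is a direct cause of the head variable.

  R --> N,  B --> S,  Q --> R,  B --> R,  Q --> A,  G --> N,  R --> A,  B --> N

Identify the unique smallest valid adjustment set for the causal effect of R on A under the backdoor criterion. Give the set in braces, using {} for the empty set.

{Q}

Variables eligible for adjustment (non-descendants of R, excluding R and A): {B, G, Q, S}.
Backdoor paths from R to A:
  P1: R <- Q -> A
The empty set is not sufficient: P1 (R <- Q -> A) has no collider blocking it and no conditioned non-collider, so it is open.
Try {Q}:
  P1: blocked at fork node Q ∈ conditioning set.
{Q} contains no descendant of R and blocks every backdoor path.
No other singleton works — e.g. {B} leaves P1 open — so {Q} is the unique smallest valid adjustment set.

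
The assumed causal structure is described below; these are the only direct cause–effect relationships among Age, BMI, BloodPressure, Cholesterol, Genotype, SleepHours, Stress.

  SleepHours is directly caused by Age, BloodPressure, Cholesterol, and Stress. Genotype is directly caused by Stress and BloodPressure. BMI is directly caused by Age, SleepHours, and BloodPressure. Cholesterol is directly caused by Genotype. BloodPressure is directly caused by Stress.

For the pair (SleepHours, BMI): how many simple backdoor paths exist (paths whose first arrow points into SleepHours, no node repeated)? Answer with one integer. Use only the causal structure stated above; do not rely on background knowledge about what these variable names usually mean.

A backdoor path from SleepHours to BMI is any simple undirected path whose first edge points into SleepHours (i.e. leaves SleepHours via a parent).
Parents of SleepHours: {Age, BloodPressure, Cholesterol, Stress}.
Enumerating:
  P1: SleepHours <- Age -> BMI
  P2: SleepHours <- Stress -> BloodPressure -> BMI
  P3: SleepHours <- Stress -> Genotype <- BloodPressure -> BMI
  P4: SleepHours <- BloodPressure -> BMI
  P5: SleepHours <- Cholesterol <- Genotype <- Stress -> BloodPressure -> BMI
  P6: SleepHours <- Cholesterol <- Genotype <- BloodPressure -> BMI
That exhausts the simple backdoor paths. Count: 6.

6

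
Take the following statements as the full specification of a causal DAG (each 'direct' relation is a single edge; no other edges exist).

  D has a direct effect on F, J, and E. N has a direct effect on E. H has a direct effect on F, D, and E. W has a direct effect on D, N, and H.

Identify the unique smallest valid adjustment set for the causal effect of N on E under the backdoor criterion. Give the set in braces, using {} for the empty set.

Variables eligible for adjustment (non-descendants of N, excluding N and E): {D, F, H, J, W}.
Backdoor paths from N to E:
  P1: N <- W -> H -> D -> E
  P2: N <- W -> H -> E
  P3: N <- W -> H -> F <- D -> E
  P4: N <- W -> D <- H -> E
  P5: N <- W -> D -> E
  P6: N <- W -> D -> F <- H -> E
The empty set is not sufficient: P1 (N <- W -> H -> D -> E) has no collider blocking it and no conditioned non-collider, so it is open.
Try {W}:
  P1: blocked at fork node W ∈ conditioning set.
  P2: blocked at fork node W ∈ conditioning set.
  P3: blocked at fork node W ∈ conditioning set.
  P4: blocked at fork node W ∈ conditioning set.
  P5: blocked at fork node W ∈ conditioning set.
  P6: blocked at fork node W ∈ conditioning set.
{W} contains no descendant of N and blocks every backdoor path.
No other singleton works — e.g. {H} leaves P5 open — so {W} is the unique smallest valid adjustment set.

{W}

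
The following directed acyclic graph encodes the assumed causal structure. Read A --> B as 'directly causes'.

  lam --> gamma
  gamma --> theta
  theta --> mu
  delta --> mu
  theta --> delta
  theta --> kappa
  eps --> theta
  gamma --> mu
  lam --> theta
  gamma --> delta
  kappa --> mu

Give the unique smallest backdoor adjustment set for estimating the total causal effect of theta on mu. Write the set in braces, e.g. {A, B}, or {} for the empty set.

Variables eligible for adjustment (non-descendants of theta, excluding theta and mu): {eps, gamma, lam}.
Backdoor paths from theta to mu:
  P1: theta <- lam -> gamma -> delta -> mu
  P2: theta <- lam -> gamma -> mu
  P3: theta <- gamma -> delta -> mu
  P4: theta <- gamma -> mu
The empty set is not sufficient: P1 (theta <- lam -> gamma -> delta -> mu) has no collider blocking it and no conditioned non-collider, so it is open.
Try {gamma}:
  P1: blocked at chain node gamma ∈ conditioning set.
  P2: blocked at chain node gamma ∈ conditioning set.
  P3: blocked at fork node gamma ∈ conditioning set.
  P4: blocked at fork node gamma ∈ conditioning set.
{gamma} contains no descendant of theta and blocks every backdoor path.
No other singleton works — e.g. {lam} leaves P3 open — so {gamma} is the unique smallest valid adjustment set.

{gamma}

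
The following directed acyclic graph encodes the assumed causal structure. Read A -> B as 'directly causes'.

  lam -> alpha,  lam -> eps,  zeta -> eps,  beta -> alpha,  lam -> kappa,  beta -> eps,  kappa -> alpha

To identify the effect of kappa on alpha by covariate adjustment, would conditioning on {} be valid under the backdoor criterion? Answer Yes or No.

Backdoor paths from kappa to alpha (paths whose first edge points into kappa):
  P1: kappa <- lam -> eps <- beta -> alpha
  P2: kappa <- lam -> alpha
Condition 1 (no descendant of kappa in the set): holds — descendants of kappa are {alpha}; none are in {}.
Condition 2 (every backdoor path blocked by {}):
  P1: blocked at collider eps (neither it nor any descendant is in the conditioning set).
  P2: open — no interior node is in the conditioning set.
{} does not satisfy the backdoor criterion.

No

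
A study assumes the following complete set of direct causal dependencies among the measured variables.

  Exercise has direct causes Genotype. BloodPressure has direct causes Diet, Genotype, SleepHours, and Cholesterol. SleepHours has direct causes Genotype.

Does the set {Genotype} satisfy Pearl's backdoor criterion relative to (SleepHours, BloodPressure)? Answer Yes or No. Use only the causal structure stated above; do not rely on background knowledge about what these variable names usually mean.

Yes

Backdoor paths from SleepHours to BloodPressure (paths whose first edge points into SleepHours):
  P1: SleepHours <- Genotype -> BloodPressure
Condition 1 (no descendant of SleepHours in the set): holds — descendants of SleepHours are {BloodPressure}; none are in {Genotype}.
Condition 2 (every backdoor path blocked by {Genotype}):
  P1: blocked at fork node Genotype ∈ conditioning set.
{Genotype} satisfies the backdoor criterion.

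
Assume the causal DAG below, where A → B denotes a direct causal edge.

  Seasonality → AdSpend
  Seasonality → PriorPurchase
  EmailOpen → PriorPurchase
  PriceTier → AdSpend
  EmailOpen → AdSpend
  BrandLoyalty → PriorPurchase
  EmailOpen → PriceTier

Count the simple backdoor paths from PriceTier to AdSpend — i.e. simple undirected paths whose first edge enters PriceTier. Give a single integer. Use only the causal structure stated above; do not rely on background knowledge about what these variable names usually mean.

2

A backdoor path from PriceTier to AdSpend is any simple undirected path whose first edge points into PriceTier (i.e. leaves PriceTier via a parent).
Parents of PriceTier: {EmailOpen}.
Enumerating:
  P1: PriceTier <- EmailOpen -> AdSpend
  P2: PriceTier <- EmailOpen -> PriorPurchase <- Seasonality -> AdSpend
That exhausts the simple backdoor paths. Count: 2.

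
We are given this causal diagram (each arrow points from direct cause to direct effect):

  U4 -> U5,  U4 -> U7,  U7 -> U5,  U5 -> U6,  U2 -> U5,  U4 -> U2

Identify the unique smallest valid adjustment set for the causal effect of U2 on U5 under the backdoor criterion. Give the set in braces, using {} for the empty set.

{U4}

Variables eligible for adjustment (non-descendants of U2, excluding U2 and U5): {U4, U7}.
Backdoor paths from U2 to U5:
  P1: U2 <- U4 -> U7 -> U5
  P2: U2 <- U4 -> U5
The empty set is not sufficient: P1 (U2 <- U4 -> U7 -> U5) has no collider blocking it and no conditioned non-collider, so it is open.
Try {U4}:
  P1: blocked at fork node U4 ∈ conditioning set.
  P2: blocked at fork node U4 ∈ conditioning set.
{U4} contains no descendant of U2 and blocks every backdoor path.
No other singleton works — e.g. {U7} leaves P2 open — so {U4} is the unique smallest valid adjustment set.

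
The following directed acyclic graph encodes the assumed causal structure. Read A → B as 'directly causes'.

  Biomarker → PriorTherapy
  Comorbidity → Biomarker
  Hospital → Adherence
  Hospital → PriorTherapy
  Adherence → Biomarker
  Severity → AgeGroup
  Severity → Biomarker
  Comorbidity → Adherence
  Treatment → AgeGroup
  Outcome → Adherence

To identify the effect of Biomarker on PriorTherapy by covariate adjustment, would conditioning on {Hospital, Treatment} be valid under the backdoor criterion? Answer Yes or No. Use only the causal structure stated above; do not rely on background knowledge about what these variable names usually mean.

Yes

Backdoor paths from Biomarker to PriorTherapy (paths whose first edge points into Biomarker):
  P1: Biomarker <- Comorbidity -> Adherence <- Hospital -> PriorTherapy
  P2: Biomarker <- Adherence <- Hospital -> PriorTherapy
Condition 1 (no descendant of Biomarker in the set): holds — descendants of Biomarker are {PriorTherapy}; none are in {Hospital, Treatment}.
Condition 2 (every backdoor path blocked by {Hospital, Treatment}):
  P1: blocked at collider Adherence (neither it nor any descendant is in the conditioning set).
  P2: blocked at fork node Hospital ∈ conditioning set.
{Hospital, Treatment} satisfies the backdoor criterion.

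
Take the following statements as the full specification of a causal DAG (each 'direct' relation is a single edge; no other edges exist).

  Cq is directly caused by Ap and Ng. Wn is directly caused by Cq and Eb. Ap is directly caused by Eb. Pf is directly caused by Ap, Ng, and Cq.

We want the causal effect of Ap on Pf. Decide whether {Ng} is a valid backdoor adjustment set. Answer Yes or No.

Backdoor paths from Ap to Pf (paths whose first edge points into Ap):
  P1: Ap <- Eb -> Wn <- Cq <- Ng -> Pf
  P2: Ap <- Eb -> Wn <- Cq -> Pf
Condition 1 (no descendant of Ap in the set): holds — descendants of Ap are {Cq, Pf, Wn}; none are in {Ng}.
Condition 2 (every backdoor path blocked by {Ng}):
  P1: blocked at collider Wn (neither it nor any descendant is in the conditioning set).
  P2: blocked at collider Wn (neither it nor any descendant is in the conditioning set).
{Ng} satisfies the backdoor criterion.

Yes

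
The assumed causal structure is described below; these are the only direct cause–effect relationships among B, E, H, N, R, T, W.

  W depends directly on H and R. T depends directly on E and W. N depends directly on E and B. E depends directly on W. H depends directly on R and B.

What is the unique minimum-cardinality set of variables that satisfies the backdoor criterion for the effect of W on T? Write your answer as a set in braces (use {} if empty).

{}

Variables eligible for adjustment (non-descendants of W, excluding W and T): {B, H, R}.
Backdoor paths from W to T:
  P1: W <- R -> H <- B -> N <- E -> T
  P2: W <- H <- B -> N <- E -> T
Each backdoor path contains an unconditioned collider, so every path is already blocked with the empty conditioning set:
  P1: blocked at collider H (neither it nor any descendant is in the conditioning set).
  P2: blocked at collider N (neither it nor any descendant is in the conditioning set).
The empty set is therefore the unique smallest valid set.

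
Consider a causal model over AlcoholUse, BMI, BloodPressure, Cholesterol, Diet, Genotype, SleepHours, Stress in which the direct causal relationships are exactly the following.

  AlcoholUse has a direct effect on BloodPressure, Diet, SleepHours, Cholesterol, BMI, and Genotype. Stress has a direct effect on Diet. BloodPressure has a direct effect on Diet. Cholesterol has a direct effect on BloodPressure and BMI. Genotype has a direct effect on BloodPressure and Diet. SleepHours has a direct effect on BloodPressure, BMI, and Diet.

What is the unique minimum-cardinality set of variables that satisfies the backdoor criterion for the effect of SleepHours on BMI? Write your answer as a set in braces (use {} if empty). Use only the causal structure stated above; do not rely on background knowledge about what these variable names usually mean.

{AlcoholUse}

Variables eligible for adjustment (non-descendants of SleepHours, excluding SleepHours and BMI): {AlcoholUse, Cholesterol, Genotype, Stress}.
Backdoor paths from SleepHours to BMI:
  P1: SleepHours <- AlcoholUse -> Cholesterol -> BMI
  P2: SleepHours <- AlcoholUse -> Genotype -> BloodPressure <- Cholesterol -> BMI
  P3: SleepHours <- AlcoholUse -> Genotype -> Diet <- BloodPressure <- Cholesterol -> BMI
  P4: SleepHours <- AlcoholUse -> BloodPressure <- Cholesterol -> BMI
  P5: SleepHours <- AlcoholUse -> Diet <- Genotype -> BloodPressure <- Cholesterol -> BMI
  P6: SleepHours <- AlcoholUse -> Diet <- BloodPressure <- Cholesterol -> BMI
  P7: SleepHours <- AlcoholUse -> BMI
The empty set is not sufficient: P1 (SleepHours <- AlcoholUse -> Cholesterol -> BMI) has no collider blocking it and no conditioned non-collider, so it is open.
Try {AlcoholUse}:
  P1: blocked at fork node AlcoholUse ∈ conditioning set.
  P2: blocked at fork node AlcoholUse ∈ conditioning set.
  P3: blocked at fork node AlcoholUse ∈ conditioning set.
  P4: blocked at fork node AlcoholUse ∈ conditioning set.
  P5: blocked at fork node AlcoholUse ∈ conditioning set.
  P6: blocked at fork node AlcoholUse ∈ conditioning set.
  P7: blocked at fork node AlcoholUse ∈ conditioning set.
{AlcoholUse} contains no descendant of SleepHours and blocks every backdoor path.
No other singleton works — e.g. {Cholesterol} leaves P7 open — so {AlcoholUse} is the unique smallest valid adjustment set.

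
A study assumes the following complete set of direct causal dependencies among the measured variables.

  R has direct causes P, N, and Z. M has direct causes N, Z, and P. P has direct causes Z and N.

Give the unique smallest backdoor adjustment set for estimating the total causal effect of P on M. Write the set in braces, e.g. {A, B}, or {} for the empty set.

Variables eligible for adjustment (non-descendants of P, excluding P and M): {N, Z}.
Backdoor paths from P to M:
  P1: P <- N -> M
  P2: P <- N -> R <- Z -> M
  P3: P <- Z -> M
  P4: P <- Z -> R <- N -> M
The empty set is not sufficient: P1 (P <- N -> M) has no collider blocking it and no conditioned non-collider, so it is open.
Try {N, Z}:
  P1: blocked at fork node N ∈ conditioning set.
  P2: blocked at fork node N ∈ conditioning set.
  P3: blocked at fork node Z ∈ conditioning set.
  P4: blocked at fork node Z ∈ conditioning set.
{N, Z} contains no descendant of P and blocks every backdoor path.
Every element of {N, Z} is needed (dropping N leaves P1 open; dropping Z leaves P3 open), so no proper subset is valid.
Among all size-2 subsets of the eligible variables, only {N, Z} blocks every backdoor path, so it is the unique smallest valid adjustment set.

{N, Z}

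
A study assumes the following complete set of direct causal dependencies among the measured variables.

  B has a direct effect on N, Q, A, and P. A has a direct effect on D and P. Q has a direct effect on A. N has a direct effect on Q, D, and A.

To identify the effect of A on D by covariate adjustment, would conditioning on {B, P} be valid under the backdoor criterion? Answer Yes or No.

No

Backdoor paths from A to D (paths whose first edge points into A):
  P1: A <- B -> N -> D
  P2: A <- B -> Q <- N -> D
  P3: A <- N -> D
  P4: A <- Q <- B -> N -> D
  P5: A <- Q <- N -> D
Condition 1 (no descendant of A in the set): FAILS — P is a descendant of A.
Condition 2 (every backdoor path blocked by {B, P}):
  P1: blocked at fork node B ∈ conditioning set.
  P2: blocked at fork node B ∈ conditioning set.
  P3: open — no interior node is in the conditioning set.
  P4: blocked at fork node B ∈ conditioning set.
  P5: open — no interior node is in the conditioning set.
{B, P} does not satisfy the backdoor criterion.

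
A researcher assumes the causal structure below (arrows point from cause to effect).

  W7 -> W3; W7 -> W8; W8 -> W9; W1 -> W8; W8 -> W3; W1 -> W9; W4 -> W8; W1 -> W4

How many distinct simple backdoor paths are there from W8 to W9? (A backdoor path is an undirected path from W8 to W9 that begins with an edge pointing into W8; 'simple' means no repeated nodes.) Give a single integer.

2

A backdoor path from W8 to W9 is any simple undirected path whose first edge points into W8 (i.e. leaves W8 via a parent).
Parents of W8: {W1, W4, W7}.
Enumerating:
  P1: W8 <- W1 -> W9
  P2: W8 <- W4 <- W1 -> W9
That exhausts the simple backdoor paths. Count: 2.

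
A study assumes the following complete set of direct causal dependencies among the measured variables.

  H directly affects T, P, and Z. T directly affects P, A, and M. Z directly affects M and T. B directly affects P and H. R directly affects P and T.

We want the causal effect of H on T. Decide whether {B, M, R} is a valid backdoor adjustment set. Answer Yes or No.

Backdoor paths from H to T (paths whose first edge points into H):
  P1: H <- B -> P <- R -> T
  P2: H <- B -> P <- T
Condition 1 (no descendant of H in the set): FAILS — M is a descendant of H.
Condition 2 (every backdoor path blocked by {B, M, R}):
  P1: blocked at fork node B ∈ conditioning set.
  P2: blocked at fork node B ∈ conditioning set.
{B, M, R} does not satisfy the backdoor criterion.

No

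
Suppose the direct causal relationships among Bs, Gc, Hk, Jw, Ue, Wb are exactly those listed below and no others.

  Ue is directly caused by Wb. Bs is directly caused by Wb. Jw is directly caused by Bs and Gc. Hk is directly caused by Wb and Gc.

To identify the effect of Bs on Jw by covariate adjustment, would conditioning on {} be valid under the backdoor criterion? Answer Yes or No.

Yes

Backdoor paths from Bs to Jw (paths whose first edge points into Bs):
  P1: Bs <- Wb -> Hk <- Gc -> Jw
Condition 1 (no descendant of Bs in the set): holds — descendants of Bs are {Jw}; none are in {}.
Condition 2 (every backdoor path blocked by {}):
  P1: blocked at collider Hk (neither it nor any descendant is in the conditioning set).
{} satisfies the backdoor criterion.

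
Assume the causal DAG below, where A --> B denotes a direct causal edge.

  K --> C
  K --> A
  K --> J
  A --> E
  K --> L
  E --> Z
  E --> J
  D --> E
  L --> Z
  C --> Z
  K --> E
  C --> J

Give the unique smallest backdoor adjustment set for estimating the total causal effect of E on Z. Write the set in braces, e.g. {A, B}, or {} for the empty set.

{K}

Variables eligible for adjustment (non-descendants of E, excluding E and Z): {A, C, D, K, L}.
Backdoor paths from E to Z:
  P1: E <- K -> C -> Z
  P2: E <- K -> J <- C -> Z
  P3: E <- K -> L -> Z
  P4: E <- A <- K -> C -> Z
  P5: E <- A <- K -> J <- C -> Z
  P6: E <- A <- K -> L -> Z
The empty set is not sufficient: P1 (E <- K -> C -> Z) has no collider blocking it and no conditioned non-collider, so it is open.
Try {K}:
  P1: blocked at fork node K ∈ conditioning set.
  P2: blocked at fork node K ∈ conditioning set.
  P3: blocked at fork node K ∈ conditioning set.
  P4: blocked at fork node K ∈ conditioning set.
  P5: blocked at fork node K ∈ conditioning set.
  P6: blocked at fork node K ∈ conditioning set.
{K} contains no descendant of E and blocks every backdoor path.
No other singleton works — e.g. {C} leaves P3 open — so {K} is the unique smallest valid adjustment set.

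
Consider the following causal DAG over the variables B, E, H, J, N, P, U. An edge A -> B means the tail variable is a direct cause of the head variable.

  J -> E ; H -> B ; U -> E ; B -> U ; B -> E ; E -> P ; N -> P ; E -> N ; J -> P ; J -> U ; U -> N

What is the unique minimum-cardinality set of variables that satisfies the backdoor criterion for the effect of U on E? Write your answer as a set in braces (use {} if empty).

{B, J}

Variables eligible for adjustment (non-descendants of U, excluding U and E): {B, H, J}.
Backdoor paths from U to E:
  P1: U <- B -> E
  P2: U <- J -> E
  P3: U <- J -> P <- E
  P4: U <- J -> P <- N <- E
The empty set is not sufficient: P1 (U <- B -> E) has no collider blocking it and no conditioned non-collider, so it is open.
Try {B, J}:
  P1: blocked at fork node B ∈ conditioning set.
  P2: blocked at fork node J ∈ conditioning set.
  P3: blocked at fork node J ∈ conditioning set.
  P4: blocked at fork node J ∈ conditioning set.
{B, J} contains no descendant of U and blocks every backdoor path.
Every element of {B, J} is needed (dropping B leaves P1 open; dropping J leaves P2 open), so no proper subset is valid.
Among all size-2 subsets of the eligible variables, only {B, J} blocks every backdoor path, so it is the unique smallest valid adjustment set.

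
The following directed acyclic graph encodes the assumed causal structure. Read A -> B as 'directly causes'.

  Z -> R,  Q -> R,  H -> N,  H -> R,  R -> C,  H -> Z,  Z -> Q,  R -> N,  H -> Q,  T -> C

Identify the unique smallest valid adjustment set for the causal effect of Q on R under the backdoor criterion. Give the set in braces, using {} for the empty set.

{H, Z}

Variables eligible for adjustment (non-descendants of Q, excluding Q and R): {H, T, Z}.
Backdoor paths from Q to R:
  P1: Q <- H -> Z -> R
  P2: Q <- H -> R
  P3: Q <- H -> N <- R
  P4: Q <- Z <- H -> R
  P5: Q <- Z <- H -> N <- R
  P6: Q <- Z -> R
The empty set is not sufficient: P1 (Q <- H -> Z -> R) has no collider blocking it and no conditioned non-collider, so it is open.
Try {H, Z}:
  P1: blocked at fork node H ∈ conditioning set.
  P2: blocked at fork node H ∈ conditioning set.
  P3: blocked at fork node H ∈ conditioning set.
  P4: blocked at chain node Z ∈ conditioning set.
  P5: blocked at chain node Z ∈ conditioning set.
  P6: blocked at fork node Z ∈ conditioning set.
{H, Z} contains no descendant of Q and blocks every backdoor path.
Every element of {H, Z} is needed (dropping H leaves P2 open; dropping Z leaves P6 open), so no proper subset is valid.
Among all size-2 subsets of the eligible variables, only {H, Z} blocks every backdoor path, so it is the unique smallest valid adjustment set.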